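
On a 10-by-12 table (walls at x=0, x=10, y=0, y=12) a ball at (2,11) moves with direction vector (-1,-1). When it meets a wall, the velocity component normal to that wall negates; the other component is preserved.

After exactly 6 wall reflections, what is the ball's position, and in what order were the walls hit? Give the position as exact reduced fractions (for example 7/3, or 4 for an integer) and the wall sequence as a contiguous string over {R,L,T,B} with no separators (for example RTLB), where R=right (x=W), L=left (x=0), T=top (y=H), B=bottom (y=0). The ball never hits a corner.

Final position: (10,3)
Wall sequence: LBRLTR

1. t=2 → L at (0,9); v=(1,-1)
2. t=9 → B at (9,0); v=(1,1)
3. t=1 → R at (10,1); v=(-1,1)
4. t=10 → L at (0,11); v=(1,1)
5. t=1 → T at (1,12); v=(1,-1)
6. t=9 → R at (10,3); v=(-1,-1)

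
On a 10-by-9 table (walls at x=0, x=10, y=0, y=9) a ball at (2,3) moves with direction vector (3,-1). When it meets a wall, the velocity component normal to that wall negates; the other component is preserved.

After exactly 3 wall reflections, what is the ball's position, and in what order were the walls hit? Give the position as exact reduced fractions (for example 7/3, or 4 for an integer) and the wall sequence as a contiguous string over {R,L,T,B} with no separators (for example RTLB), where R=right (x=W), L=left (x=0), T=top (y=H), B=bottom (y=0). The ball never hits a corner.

Final position: (0,3)
Wall sequence: RBL

1. t=8/3 → R at (10,1/3); v=(-3,-1)
2. t=1/3 → B at (9,0); v=(-3,1)
3. t=3 → L at (0,3); v=(3,1)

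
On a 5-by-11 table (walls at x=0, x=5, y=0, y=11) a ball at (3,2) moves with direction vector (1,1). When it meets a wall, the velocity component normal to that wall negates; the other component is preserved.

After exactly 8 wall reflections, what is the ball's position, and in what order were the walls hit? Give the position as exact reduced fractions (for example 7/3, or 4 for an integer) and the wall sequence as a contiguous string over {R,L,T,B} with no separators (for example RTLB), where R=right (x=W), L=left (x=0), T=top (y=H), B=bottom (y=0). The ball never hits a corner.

1. t=2 → R at (5,4); v=(-1,1)
2. t=5 → L at (0,9); v=(1,1)
3. t=2 → T at (2,11); v=(1,-1)
4. t=3 → R at (5,8); v=(-1,-1)
5. t=5 → L at (0,3); v=(1,-1)
6. t=3 → B at (3,0); v=(1,1)
7. t=2 → R at (5,2); v=(-1,1)
8. t=5 → L at (0,7); v=(1,1)

Final position: (0,7)
Wall sequence: RLTRLBRL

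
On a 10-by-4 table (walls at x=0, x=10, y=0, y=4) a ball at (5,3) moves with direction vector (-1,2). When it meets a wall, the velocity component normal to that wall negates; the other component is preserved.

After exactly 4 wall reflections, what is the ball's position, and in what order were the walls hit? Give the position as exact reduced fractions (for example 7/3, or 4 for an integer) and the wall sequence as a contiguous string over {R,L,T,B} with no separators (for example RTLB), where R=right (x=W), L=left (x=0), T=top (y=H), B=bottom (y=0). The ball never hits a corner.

1. t=1/2 → T at (9/2,4); v=(-1,-2)
2. t=2 → B at (5/2,0); v=(-1,2)
3. t=2 → T at (1/2,4); v=(-1,-2)
4. t=1/2 → L at (0,3); v=(1,-2)

Final position: (0,3)
Wall sequence: TBTL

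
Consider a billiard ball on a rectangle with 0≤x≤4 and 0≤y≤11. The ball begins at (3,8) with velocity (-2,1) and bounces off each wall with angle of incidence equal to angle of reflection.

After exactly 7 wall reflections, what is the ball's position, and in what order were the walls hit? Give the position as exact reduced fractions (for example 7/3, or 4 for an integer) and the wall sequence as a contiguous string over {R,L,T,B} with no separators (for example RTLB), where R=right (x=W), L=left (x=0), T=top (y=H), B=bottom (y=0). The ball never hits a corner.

Final position: (4,5/2)
Wall sequence: LTRLRLR

1. t=3/2 → L at (0,19/2); v=(2,1)
2. t=3/2 → T at (3,11); v=(2,-1)
3. t=1/2 → R at (4,21/2); v=(-2,-1)
4. t=2 → L at (0,17/2); v=(2,-1)
5. t=2 → R at (4,13/2); v=(-2,-1)
6. t=2 → L at (0,9/2); v=(2,-1)
7. t=2 → R at (4,5/2); v=(-2,-1)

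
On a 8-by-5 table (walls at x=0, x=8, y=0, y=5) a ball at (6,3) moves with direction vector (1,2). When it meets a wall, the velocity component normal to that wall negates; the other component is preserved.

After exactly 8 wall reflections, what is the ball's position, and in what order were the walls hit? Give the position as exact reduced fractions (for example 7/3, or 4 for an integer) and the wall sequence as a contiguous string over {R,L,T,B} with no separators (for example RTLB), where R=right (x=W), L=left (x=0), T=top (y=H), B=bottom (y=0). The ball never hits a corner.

Final position: (7/2,0)
Wall sequence: TRBTBLTB

1. t=1 → T at (7,5); v=(1,-2)
2. t=1 → R at (8,3); v=(-1,-2)
3. t=3/2 → B at (13/2,0); v=(-1,2)
4. t=5/2 → T at (4,5); v=(-1,-2)
5. t=5/2 → B at (3/2,0); v=(-1,2)
6. t=3/2 → L at (0,3); v=(1,2)
7. t=1 → T at (1,5); v=(1,-2)
8. t=5/2 → B at (7/2,0); v=(1,2)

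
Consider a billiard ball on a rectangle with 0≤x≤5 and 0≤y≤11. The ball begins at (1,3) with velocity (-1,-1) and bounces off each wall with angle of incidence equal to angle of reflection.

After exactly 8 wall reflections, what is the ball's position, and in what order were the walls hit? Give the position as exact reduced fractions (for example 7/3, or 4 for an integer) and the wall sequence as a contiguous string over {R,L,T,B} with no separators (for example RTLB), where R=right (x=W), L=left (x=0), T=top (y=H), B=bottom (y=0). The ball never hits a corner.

1. t=1 → L at (0,2); v=(1,-1)
2. t=2 → B at (2,0); v=(1,1)
3. t=3 → R at (5,3); v=(-1,1)
4. t=5 → L at (0,8); v=(1,1)
5. t=3 → T at (3,11); v=(1,-1)
6. t=2 → R at (5,9); v=(-1,-1)
7. t=5 → L at (0,4); v=(1,-1)
8. t=4 → B at (4,0); v=(1,1)

Final position: (4,0)
Wall sequence: LBRLTRLB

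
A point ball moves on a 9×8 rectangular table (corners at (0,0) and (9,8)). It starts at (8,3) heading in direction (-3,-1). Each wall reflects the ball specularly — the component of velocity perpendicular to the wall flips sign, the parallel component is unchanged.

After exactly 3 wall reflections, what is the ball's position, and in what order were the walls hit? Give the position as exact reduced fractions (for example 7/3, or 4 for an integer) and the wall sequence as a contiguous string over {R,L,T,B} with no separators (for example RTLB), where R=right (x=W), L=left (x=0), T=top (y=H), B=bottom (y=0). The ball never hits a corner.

1. t=8/3 → L at (0,1/3); v=(3,-1)
2. t=1/3 → B at (1,0); v=(3,1)
3. t=8/3 → R at (9,8/3); v=(-3,1)

Final position: (9,8/3)
Wall sequence: LBR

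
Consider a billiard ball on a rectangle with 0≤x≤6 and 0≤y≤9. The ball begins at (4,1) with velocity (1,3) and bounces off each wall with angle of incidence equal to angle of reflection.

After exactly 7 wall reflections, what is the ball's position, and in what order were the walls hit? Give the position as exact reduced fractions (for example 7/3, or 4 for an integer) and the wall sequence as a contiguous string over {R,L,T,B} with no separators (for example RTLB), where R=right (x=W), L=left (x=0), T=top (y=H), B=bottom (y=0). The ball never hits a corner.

1. t=2 → R at (6,7); v=(-1,3)
2. t=2/3 → T at (16/3,9); v=(-1,-3)
3. t=3 → B at (7/3,0); v=(-1,3)
4. t=7/3 → L at (0,7); v=(1,3)
5. t=2/3 → T at (2/3,9); v=(1,-3)
6. t=3 → B at (11/3,0); v=(1,3)
7. t=7/3 → R at (6,7); v=(-1,3)

Final position: (6,7)
Wall sequence: RTBLTBR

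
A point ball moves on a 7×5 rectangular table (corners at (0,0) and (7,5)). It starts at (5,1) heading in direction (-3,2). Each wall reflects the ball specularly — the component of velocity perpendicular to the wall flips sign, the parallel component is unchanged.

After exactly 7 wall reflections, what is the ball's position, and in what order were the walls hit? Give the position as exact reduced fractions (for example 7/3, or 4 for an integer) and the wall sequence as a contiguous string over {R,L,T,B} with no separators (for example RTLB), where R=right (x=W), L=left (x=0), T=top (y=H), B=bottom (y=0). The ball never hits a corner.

Final position: (7,5/3)
Wall sequence: LTRBLTR

1. t=5/3 → L at (0,13/3); v=(3,2)
2. t=1/3 → T at (1,5); v=(3,-2)
3. t=2 → R at (7,1); v=(-3,-2)
4. t=1/2 → B at (11/2,0); v=(-3,2)
5. t=11/6 → L at (0,11/3); v=(3,2)
6. t=2/3 → T at (2,5); v=(3,-2)
7. t=5/3 → R at (7,5/3); v=(-3,-2)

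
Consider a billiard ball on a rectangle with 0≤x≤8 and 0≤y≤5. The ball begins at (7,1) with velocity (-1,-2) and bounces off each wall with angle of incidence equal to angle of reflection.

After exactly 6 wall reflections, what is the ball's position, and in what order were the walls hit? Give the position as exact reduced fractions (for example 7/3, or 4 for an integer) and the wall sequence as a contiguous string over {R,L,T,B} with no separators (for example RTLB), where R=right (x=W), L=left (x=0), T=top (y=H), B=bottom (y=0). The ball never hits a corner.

Final position: (7/2,0)
Wall sequence: BTBLTB

1. t=1/2 → B at (13/2,0); v=(-1,2)
2. t=5/2 → T at (4,5); v=(-1,-2)
3. t=5/2 → B at (3/2,0); v=(-1,2)
4. t=3/2 → L at (0,3); v=(1,2)
5. t=1 → T at (1,5); v=(1,-2)
6. t=5/2 → B at (7/2,0); v=(1,2)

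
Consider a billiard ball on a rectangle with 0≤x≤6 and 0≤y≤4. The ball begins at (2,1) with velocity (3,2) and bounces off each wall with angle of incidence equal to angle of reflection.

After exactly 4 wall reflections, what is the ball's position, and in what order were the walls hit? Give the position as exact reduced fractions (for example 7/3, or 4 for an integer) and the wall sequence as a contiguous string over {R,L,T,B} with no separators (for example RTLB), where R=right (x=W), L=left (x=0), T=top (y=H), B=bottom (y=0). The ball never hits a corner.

1. t=4/3 → R at (6,11/3); v=(-3,2)
2. t=1/6 → T at (11/2,4); v=(-3,-2)
3. t=11/6 → L at (0,1/3); v=(3,-2)
4. t=1/6 → B at (1/2,0); v=(3,2)

Final position: (1/2,0)
Wall sequence: RTLB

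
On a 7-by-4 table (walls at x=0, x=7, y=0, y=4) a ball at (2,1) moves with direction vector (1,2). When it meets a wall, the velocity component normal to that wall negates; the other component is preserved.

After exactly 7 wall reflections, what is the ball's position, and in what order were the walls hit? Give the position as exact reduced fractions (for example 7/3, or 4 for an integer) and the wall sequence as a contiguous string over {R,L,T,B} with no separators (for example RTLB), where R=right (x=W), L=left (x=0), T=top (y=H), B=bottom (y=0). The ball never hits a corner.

1. t=3/2 → T at (7/2,4); v=(1,-2)
2. t=2 → B at (11/2,0); v=(1,2)
3. t=3/2 → R at (7,3); v=(-1,2)
4. t=1/2 → T at (13/2,4); v=(-1,-2)
5. t=2 → B at (9/2,0); v=(-1,2)
6. t=2 → T at (5/2,4); v=(-1,-2)
7. t=2 → B at (1/2,0); v=(-1,2)

Final position: (1/2,0)
Wall sequence: TBRTBTB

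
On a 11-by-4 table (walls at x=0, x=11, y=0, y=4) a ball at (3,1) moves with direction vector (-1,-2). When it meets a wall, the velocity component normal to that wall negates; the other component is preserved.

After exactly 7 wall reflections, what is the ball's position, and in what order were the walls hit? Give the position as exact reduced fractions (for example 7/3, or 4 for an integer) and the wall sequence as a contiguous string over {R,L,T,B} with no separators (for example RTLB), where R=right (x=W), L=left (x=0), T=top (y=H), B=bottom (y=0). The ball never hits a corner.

1. t=1/2 → B at (5/2,0); v=(-1,2)
2. t=2 → T at (1/2,4); v=(-1,-2)
3. t=1/2 → L at (0,3); v=(1,-2)
4. t=3/2 → B at (3/2,0); v=(1,2)
5. t=2 → T at (7/2,4); v=(1,-2)
6. t=2 → B at (11/2,0); v=(1,2)
7. t=2 → T at (15/2,4); v=(1,-2)

Final position: (15/2,4)
Wall sequence: BTLBTBT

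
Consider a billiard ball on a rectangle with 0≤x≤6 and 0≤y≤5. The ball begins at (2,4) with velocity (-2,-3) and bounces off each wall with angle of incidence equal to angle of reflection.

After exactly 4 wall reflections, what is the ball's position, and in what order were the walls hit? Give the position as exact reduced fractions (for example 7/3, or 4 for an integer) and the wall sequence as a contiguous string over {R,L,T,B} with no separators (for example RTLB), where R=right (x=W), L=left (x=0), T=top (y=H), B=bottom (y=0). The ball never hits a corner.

1. t=1 → L at (0,1); v=(2,-3)
2. t=1/3 → B at (2/3,0); v=(2,3)
3. t=5/3 → T at (4,5); v=(2,-3)
4. t=1 → R at (6,2); v=(-2,-3)

Final position: (6,2)
Wall sequence: LBTR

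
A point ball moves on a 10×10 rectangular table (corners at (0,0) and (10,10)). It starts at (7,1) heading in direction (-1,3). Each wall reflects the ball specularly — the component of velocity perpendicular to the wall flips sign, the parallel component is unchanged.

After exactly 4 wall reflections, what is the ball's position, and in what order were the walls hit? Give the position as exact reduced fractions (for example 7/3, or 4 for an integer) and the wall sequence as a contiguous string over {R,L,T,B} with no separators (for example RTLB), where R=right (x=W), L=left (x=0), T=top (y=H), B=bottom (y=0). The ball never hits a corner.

Final position: (8/3,10)
Wall sequence: TBLT

1. t=3 → T at (4,10); v=(-1,-3)
2. t=10/3 → B at (2/3,0); v=(-1,3)
3. t=2/3 → L at (0,2); v=(1,3)
4. t=8/3 → T at (8/3,10); v=(1,-3)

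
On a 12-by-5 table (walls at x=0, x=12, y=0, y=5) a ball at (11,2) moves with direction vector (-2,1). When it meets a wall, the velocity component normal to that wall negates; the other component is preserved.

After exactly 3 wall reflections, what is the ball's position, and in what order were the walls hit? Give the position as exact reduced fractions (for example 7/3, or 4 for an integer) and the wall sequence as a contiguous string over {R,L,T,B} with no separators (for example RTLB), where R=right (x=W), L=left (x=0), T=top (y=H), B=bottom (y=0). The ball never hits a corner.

1. t=3 → T at (5,5); v=(-2,-1)
2. t=5/2 → L at (0,5/2); v=(2,-1)
3. t=5/2 → B at (5,0); v=(2,1)

Final position: (5,0)
Wall sequence: TLB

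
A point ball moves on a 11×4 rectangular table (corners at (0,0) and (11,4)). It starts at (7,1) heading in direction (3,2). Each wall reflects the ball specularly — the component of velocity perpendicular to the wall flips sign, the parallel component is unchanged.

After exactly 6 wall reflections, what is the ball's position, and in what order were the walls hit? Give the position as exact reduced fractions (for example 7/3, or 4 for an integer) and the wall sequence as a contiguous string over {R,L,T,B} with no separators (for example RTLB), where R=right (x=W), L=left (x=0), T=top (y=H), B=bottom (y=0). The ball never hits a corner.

Final position: (15/2,0)
Wall sequence: RTBLTB

1. t=4/3 → R at (11,11/3); v=(-3,2)
2. t=1/6 → T at (21/2,4); v=(-3,-2)
3. t=2 → B at (9/2,0); v=(-3,2)
4. t=3/2 → L at (0,3); v=(3,2)
5. t=1/2 → T at (3/2,4); v=(3,-2)
6. t=2 → B at (15/2,0); v=(3,2)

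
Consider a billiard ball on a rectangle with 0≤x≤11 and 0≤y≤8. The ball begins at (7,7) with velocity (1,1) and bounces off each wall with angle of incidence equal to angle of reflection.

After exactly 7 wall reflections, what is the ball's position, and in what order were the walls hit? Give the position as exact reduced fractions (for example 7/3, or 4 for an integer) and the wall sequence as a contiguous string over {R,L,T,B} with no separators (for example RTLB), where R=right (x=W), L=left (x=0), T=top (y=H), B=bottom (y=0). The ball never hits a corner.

1. t=1 → T at (8,8); v=(1,-1)
2. t=3 → R at (11,5); v=(-1,-1)
3. t=5 → B at (6,0); v=(-1,1)
4. t=6 → L at (0,6); v=(1,1)
5. t=2 → T at (2,8); v=(1,-1)
6. t=8 → B at (10,0); v=(1,1)
7. t=1 → R at (11,1); v=(-1,1)

Final position: (11,1)
Wall sequence: TRBLTBR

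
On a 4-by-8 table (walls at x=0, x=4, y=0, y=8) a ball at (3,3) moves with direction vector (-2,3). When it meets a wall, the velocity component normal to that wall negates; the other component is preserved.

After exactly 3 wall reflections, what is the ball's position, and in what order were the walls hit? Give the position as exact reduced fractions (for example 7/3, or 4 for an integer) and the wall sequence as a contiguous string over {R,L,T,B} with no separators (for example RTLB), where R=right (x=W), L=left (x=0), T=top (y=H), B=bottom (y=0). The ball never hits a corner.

Final position: (4,5/2)
Wall sequence: LTR

1. t=3/2 → L at (0,15/2); v=(2,3)
2. t=1/6 → T at (1/3,8); v=(2,-3)
3. t=11/6 → R at (4,5/2); v=(-2,-3)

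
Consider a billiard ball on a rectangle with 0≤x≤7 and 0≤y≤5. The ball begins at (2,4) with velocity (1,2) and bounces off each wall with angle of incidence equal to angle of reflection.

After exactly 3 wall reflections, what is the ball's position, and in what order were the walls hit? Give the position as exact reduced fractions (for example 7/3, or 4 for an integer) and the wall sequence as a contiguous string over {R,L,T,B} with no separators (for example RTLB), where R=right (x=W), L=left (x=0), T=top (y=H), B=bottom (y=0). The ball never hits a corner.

1. t=1/2 → T at (5/2,5); v=(1,-2)
2. t=5/2 → B at (5,0); v=(1,2)
3. t=2 → R at (7,4); v=(-1,2)

Final position: (7,4)
Wall sequence: TBR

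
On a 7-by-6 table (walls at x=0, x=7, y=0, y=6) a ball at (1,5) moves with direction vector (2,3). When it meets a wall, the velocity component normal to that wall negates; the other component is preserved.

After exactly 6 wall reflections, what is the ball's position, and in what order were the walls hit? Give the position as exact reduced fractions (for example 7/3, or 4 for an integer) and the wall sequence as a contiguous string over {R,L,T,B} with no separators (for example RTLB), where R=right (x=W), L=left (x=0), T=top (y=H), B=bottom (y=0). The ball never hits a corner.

Final position: (0,1/2)
Wall sequence: TBRTBL

1. t=1/3 → T at (5/3,6); v=(2,-3)
2. t=2 → B at (17/3,0); v=(2,3)
3. t=2/3 → R at (7,2); v=(-2,3)
4. t=4/3 → T at (13/3,6); v=(-2,-3)
5. t=2 → B at (1/3,0); v=(-2,3)
6. t=1/6 → L at (0,1/2); v=(2,3)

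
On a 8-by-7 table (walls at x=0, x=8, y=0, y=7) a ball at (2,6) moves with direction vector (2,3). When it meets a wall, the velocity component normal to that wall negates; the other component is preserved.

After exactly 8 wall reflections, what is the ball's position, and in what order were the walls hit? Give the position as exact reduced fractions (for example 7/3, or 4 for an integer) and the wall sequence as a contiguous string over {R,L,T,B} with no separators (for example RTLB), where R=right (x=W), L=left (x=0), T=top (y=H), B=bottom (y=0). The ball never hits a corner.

1. t=1/3 → T at (8/3,7); v=(2,-3)
2. t=7/3 → B at (22/3,0); v=(2,3)
3. t=1/3 → R at (8,1); v=(-2,3)
4. t=2 → T at (4,7); v=(-2,-3)
5. t=2 → L at (0,1); v=(2,-3)
6. t=1/3 → B at (2/3,0); v=(2,3)
7. t=7/3 → T at (16/3,7); v=(2,-3)
8. t=4/3 → R at (8,3); v=(-2,-3)

Final position: (8,3)
Wall sequence: TBRTLBTR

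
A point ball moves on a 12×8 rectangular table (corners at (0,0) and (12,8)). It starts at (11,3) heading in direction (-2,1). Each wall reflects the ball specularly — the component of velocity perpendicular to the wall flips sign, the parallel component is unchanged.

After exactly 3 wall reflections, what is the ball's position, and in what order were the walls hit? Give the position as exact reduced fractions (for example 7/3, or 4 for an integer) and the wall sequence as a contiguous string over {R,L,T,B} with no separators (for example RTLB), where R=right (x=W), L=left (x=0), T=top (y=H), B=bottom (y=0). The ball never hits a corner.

1. t=5 → T at (1,8); v=(-2,-1)
2. t=1/2 → L at (0,15/2); v=(2,-1)
3. t=6 → R at (12,3/2); v=(-2,-1)

Final position: (12,3/2)
Wall sequence: TLR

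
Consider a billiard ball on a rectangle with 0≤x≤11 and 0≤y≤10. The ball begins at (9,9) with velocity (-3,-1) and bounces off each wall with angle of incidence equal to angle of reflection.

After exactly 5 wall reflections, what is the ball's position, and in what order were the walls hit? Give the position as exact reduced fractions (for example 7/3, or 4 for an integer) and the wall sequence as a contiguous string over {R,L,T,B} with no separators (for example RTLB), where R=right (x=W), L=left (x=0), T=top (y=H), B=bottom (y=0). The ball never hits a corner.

1. t=3 → L at (0,6); v=(3,-1)
2. t=11/3 → R at (11,7/3); v=(-3,-1)
3. t=7/3 → B at (4,0); v=(-3,1)
4. t=4/3 → L at (0,4/3); v=(3,1)
5. t=11/3 → R at (11,5); v=(-3,1)

Final position: (11,5)
Wall sequence: LRBLR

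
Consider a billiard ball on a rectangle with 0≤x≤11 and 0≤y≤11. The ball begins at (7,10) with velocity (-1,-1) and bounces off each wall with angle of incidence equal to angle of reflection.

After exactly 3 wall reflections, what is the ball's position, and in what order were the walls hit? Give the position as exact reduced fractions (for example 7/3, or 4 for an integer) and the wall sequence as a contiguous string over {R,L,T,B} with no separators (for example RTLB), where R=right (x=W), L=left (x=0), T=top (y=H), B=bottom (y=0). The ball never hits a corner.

1. t=7 → L at (0,3); v=(1,-1)
2. t=3 → B at (3,0); v=(1,1)
3. t=8 → R at (11,8); v=(-1,1)

Final position: (11,8)
Wall sequence: LBR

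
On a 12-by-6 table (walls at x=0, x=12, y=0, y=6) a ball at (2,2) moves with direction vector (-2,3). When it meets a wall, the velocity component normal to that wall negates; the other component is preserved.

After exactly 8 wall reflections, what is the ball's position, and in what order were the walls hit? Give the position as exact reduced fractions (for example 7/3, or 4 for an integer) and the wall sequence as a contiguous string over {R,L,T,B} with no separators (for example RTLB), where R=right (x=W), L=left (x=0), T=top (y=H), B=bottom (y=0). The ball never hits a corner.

Final position: (10/3,0)
Wall sequence: LTBTRBTB

1. t=1 → L at (0,5); v=(2,3)
2. t=1/3 → T at (2/3,6); v=(2,-3)
3. t=2 → B at (14/3,0); v=(2,3)
4. t=2 → T at (26/3,6); v=(2,-3)
5. t=5/3 → R at (12,1); v=(-2,-3)
6. t=1/3 → B at (34/3,0); v=(-2,3)
7. t=2 → T at (22/3,6); v=(-2,-3)
8. t=2 → B at (10/3,0); v=(-2,3)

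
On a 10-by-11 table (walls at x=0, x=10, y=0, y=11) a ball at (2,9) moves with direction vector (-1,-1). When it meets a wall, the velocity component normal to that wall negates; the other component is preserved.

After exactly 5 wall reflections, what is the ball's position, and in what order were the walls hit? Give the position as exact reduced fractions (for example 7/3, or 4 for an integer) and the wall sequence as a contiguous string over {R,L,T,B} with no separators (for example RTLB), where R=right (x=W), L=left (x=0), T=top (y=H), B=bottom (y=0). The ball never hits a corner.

Final position: (0,9)
Wall sequence: LBRTL

1. t=2 → L at (0,7); v=(1,-1)
2. t=7 → B at (7,0); v=(1,1)
3. t=3 → R at (10,3); v=(-1,1)
4. t=8 → T at (2,11); v=(-1,-1)
5. t=2 → L at (0,9); v=(1,-1)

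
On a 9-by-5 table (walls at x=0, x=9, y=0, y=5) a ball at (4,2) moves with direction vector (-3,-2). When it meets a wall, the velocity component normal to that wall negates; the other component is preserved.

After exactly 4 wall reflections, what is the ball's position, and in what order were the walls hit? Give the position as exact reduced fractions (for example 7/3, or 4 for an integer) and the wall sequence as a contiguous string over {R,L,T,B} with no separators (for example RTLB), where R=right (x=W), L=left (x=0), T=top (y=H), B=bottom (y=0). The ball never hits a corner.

1. t=1 → B at (1,0); v=(-3,2)
2. t=1/3 → L at (0,2/3); v=(3,2)
3. t=13/6 → T at (13/2,5); v=(3,-2)
4. t=5/6 → R at (9,10/3); v=(-3,-2)

Final position: (9,10/3)
Wall sequence: BLTR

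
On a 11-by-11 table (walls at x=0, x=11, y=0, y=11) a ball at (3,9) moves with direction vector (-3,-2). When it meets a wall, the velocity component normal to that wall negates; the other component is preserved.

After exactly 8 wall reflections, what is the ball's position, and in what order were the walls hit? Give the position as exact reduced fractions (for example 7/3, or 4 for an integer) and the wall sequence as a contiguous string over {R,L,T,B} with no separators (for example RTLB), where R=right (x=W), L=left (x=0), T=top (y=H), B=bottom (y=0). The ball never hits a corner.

Final position: (0,1/3)
Wall sequence: LBRLTRBL

1. t=1 → L at (0,7); v=(3,-2)
2. t=7/2 → B at (21/2,0); v=(3,2)
3. t=1/6 → R at (11,1/3); v=(-3,2)
4. t=11/3 → L at (0,23/3); v=(3,2)
5. t=5/3 → T at (5,11); v=(3,-2)
6. t=2 → R at (11,7); v=(-3,-2)
7. t=7/2 → B at (1/2,0); v=(-3,2)
8. t=1/6 → L at (0,1/3); v=(3,2)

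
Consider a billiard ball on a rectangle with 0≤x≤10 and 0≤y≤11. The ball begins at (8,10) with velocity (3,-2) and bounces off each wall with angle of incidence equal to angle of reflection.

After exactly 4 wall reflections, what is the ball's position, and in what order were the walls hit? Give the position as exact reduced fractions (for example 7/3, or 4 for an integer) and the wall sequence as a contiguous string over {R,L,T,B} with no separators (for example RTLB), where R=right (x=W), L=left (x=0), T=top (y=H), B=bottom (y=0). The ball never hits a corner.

Final position: (10,14/3)
Wall sequence: RLBR

1. t=2/3 → R at (10,26/3); v=(-3,-2)
2. t=10/3 → L at (0,2); v=(3,-2)
3. t=1 → B at (3,0); v=(3,2)
4. t=7/3 → R at (10,14/3); v=(-3,2)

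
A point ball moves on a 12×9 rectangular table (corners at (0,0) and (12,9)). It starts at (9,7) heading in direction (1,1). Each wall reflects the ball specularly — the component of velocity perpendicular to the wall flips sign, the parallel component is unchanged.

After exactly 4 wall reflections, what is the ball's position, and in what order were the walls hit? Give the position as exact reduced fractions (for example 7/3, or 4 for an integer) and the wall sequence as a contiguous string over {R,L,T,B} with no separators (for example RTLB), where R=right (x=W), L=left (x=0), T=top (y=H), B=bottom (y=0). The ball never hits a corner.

Final position: (0,4)
Wall sequence: TRBL

1. t=2 → T at (11,9); v=(1,-1)
2. t=1 → R at (12,8); v=(-1,-1)
3. t=8 → B at (4,0); v=(-1,1)
4. t=4 → L at (0,4); v=(1,1)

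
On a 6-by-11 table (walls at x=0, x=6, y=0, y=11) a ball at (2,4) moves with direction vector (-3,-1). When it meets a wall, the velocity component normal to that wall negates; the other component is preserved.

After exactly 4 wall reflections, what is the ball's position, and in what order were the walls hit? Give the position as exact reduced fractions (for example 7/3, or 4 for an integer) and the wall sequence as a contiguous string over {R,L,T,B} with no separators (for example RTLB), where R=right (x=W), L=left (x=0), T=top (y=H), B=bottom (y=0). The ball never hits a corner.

Final position: (0,2/3)
Wall sequence: LRBL

1. t=2/3 → L at (0,10/3); v=(3,-1)
2. t=2 → R at (6,4/3); v=(-3,-1)
3. t=4/3 → B at (2,0); v=(-3,1)
4. t=2/3 → L at (0,2/3); v=(3,1)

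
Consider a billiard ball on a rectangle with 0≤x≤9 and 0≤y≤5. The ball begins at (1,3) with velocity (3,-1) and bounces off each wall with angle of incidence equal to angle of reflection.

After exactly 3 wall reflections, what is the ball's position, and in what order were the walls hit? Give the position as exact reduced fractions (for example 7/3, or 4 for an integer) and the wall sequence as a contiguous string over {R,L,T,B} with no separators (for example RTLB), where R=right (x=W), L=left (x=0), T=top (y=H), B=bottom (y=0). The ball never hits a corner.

Final position: (0,8/3)
Wall sequence: RBL

1. t=8/3 → R at (9,1/3); v=(-3,-1)
2. t=1/3 → B at (8,0); v=(-3,1)
3. t=8/3 → L at (0,8/3); v=(3,1)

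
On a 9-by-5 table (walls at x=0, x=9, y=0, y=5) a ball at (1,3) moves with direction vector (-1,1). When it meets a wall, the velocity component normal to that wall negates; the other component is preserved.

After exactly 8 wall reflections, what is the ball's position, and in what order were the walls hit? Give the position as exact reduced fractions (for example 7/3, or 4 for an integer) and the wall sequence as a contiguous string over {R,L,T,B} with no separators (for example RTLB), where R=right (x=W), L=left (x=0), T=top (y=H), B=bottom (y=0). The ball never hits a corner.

Final position: (3,5)
Wall sequence: LTBRTBLT

1. t=1 → L at (0,4); v=(1,1)
2. t=1 → T at (1,5); v=(1,-1)
3. t=5 → B at (6,0); v=(1,1)
4. t=3 → R at (9,3); v=(-1,1)
5. t=2 → T at (7,5); v=(-1,-1)
6. t=5 → B at (2,0); v=(-1,1)
7. t=2 → L at (0,2); v=(1,1)
8. t=3 → T at (3,5); v=(1,-1)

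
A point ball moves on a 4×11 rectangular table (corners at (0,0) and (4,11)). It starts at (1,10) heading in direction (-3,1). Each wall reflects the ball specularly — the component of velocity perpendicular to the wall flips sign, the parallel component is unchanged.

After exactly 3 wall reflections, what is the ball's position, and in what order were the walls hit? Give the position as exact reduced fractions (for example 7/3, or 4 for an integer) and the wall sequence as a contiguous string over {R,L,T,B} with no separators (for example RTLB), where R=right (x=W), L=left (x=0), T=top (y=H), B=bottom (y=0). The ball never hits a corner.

1. t=1/3 → L at (0,31/3); v=(3,1)
2. t=2/3 → T at (2,11); v=(3,-1)
3. t=2/3 → R at (4,31/3); v=(-3,-1)

Final position: (4,31/3)
Wall sequence: LTR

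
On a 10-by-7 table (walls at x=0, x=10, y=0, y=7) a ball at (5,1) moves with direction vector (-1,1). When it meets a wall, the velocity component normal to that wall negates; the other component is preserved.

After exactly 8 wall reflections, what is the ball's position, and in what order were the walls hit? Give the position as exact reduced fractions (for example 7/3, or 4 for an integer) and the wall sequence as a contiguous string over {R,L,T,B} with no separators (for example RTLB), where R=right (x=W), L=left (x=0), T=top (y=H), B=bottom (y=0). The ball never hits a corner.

Final position: (9,7)
Wall sequence: LTBRTLBT

1. t=5 → L at (0,6); v=(1,1)
2. t=1 → T at (1,7); v=(1,-1)
3. t=7 → B at (8,0); v=(1,1)
4. t=2 → R at (10,2); v=(-1,1)
5. t=5 → T at (5,7); v=(-1,-1)
6. t=5 → L at (0,2); v=(1,-1)
7. t=2 → B at (2,0); v=(1,1)
8. t=7 → T at (9,7); v=(1,-1)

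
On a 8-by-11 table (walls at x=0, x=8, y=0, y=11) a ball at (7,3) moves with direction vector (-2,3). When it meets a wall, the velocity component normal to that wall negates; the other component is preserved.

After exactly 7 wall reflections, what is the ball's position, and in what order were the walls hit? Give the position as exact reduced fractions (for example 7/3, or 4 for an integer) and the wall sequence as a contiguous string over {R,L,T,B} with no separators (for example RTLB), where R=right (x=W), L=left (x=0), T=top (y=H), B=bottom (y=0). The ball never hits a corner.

Final position: (13/3,0)
Wall sequence: TLBRTLB

1. t=8/3 → T at (5/3,11); v=(-2,-3)
2. t=5/6 → L at (0,17/2); v=(2,-3)
3. t=17/6 → B at (17/3,0); v=(2,3)
4. t=7/6 → R at (8,7/2); v=(-2,3)
5. t=5/2 → T at (3,11); v=(-2,-3)
6. t=3/2 → L at (0,13/2); v=(2,-3)
7. t=13/6 → B at (13/3,0); v=(2,3)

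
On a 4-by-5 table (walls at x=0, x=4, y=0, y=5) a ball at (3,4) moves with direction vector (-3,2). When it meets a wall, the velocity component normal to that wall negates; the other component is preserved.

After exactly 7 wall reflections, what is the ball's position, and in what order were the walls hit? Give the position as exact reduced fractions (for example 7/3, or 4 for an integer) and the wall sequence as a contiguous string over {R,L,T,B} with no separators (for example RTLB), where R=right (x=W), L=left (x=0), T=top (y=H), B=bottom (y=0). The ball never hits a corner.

Final position: (5/2,5)
Wall sequence: TLRBLRT

1. t=1/2 → T at (3/2,5); v=(-3,-2)
2. t=1/2 → L at (0,4); v=(3,-2)
3. t=4/3 → R at (4,4/3); v=(-3,-2)
4. t=2/3 → B at (2,0); v=(-3,2)
5. t=2/3 → L at (0,4/3); v=(3,2)
6. t=4/3 → R at (4,4); v=(-3,2)
7. t=1/2 → T at (5/2,5); v=(-3,-2)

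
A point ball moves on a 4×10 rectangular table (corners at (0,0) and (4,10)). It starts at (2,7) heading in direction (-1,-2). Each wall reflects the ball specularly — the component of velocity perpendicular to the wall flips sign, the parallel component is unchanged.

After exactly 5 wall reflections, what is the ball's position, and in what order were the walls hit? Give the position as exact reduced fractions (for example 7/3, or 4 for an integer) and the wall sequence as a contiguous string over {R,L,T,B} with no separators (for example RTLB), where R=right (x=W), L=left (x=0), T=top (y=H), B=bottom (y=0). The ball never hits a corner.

1. t=2 → L at (0,3); v=(1,-2)
2. t=3/2 → B at (3/2,0); v=(1,2)
3. t=5/2 → R at (4,5); v=(-1,2)
4. t=5/2 → T at (3/2,10); v=(-1,-2)
5. t=3/2 → L at (0,7); v=(1,-2)

Final position: (0,7)
Wall sequence: LBRTL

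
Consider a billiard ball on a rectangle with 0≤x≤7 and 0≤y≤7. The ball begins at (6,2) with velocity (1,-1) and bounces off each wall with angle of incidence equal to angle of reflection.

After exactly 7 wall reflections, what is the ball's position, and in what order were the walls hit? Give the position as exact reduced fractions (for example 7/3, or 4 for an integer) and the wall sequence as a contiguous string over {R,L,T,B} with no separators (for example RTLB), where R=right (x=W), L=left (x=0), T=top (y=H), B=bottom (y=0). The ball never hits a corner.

Final position: (0,6)
Wall sequence: RBLTRBL

1. t=1 → R at (7,1); v=(-1,-1)
2. t=1 → B at (6,0); v=(-1,1)
3. t=6 → L at (0,6); v=(1,1)
4. t=1 → T at (1,7); v=(1,-1)
5. t=6 → R at (7,1); v=(-1,-1)
6. t=1 → B at (6,0); v=(-1,1)
7. t=6 → L at (0,6); v=(1,1)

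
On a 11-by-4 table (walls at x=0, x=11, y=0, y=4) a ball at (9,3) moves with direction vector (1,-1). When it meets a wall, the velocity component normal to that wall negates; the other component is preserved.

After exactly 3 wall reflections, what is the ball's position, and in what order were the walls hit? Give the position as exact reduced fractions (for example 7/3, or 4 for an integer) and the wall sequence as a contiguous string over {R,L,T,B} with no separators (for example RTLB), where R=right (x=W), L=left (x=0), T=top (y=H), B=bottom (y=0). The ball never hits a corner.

1. t=2 → R at (11,1); v=(-1,-1)
2. t=1 → B at (10,0); v=(-1,1)
3. t=4 → T at (6,4); v=(-1,-1)

Final position: (6,4)
Wall sequence: RBT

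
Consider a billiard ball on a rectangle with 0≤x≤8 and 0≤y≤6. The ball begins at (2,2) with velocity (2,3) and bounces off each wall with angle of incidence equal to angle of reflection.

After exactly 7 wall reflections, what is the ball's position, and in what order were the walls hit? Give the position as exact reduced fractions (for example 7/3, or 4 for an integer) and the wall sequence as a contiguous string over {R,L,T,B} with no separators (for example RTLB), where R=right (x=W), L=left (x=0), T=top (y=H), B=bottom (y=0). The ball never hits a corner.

Final position: (14/3,6)
Wall sequence: TRBTLBT

1. t=4/3 → T at (14/3,6); v=(2,-3)
2. t=5/3 → R at (8,1); v=(-2,-3)
3. t=1/3 → B at (22/3,0); v=(-2,3)
4. t=2 → T at (10/3,6); v=(-2,-3)
5. t=5/3 → L at (0,1); v=(2,-3)
6. t=1/3 → B at (2/3,0); v=(2,3)
7. t=2 → T at (14/3,6); v=(2,-3)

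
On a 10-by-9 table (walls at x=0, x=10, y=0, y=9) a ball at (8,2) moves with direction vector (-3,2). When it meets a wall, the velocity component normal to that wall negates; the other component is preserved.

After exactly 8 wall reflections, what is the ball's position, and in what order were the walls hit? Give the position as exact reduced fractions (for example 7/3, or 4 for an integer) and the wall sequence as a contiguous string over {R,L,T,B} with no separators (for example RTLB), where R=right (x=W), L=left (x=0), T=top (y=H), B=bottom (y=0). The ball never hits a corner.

1. t=8/3 → L at (0,22/3); v=(3,2)
2. t=5/6 → T at (5/2,9); v=(3,-2)
3. t=5/2 → R at (10,4); v=(-3,-2)
4. t=2 → B at (4,0); v=(-3,2)
5. t=4/3 → L at (0,8/3); v=(3,2)
6. t=19/6 → T at (19/2,9); v=(3,-2)
7. t=1/6 → R at (10,26/3); v=(-3,-2)
8. t=10/3 → L at (0,2); v=(3,-2)

Final position: (0,2)
Wall sequence: LTRBLTRL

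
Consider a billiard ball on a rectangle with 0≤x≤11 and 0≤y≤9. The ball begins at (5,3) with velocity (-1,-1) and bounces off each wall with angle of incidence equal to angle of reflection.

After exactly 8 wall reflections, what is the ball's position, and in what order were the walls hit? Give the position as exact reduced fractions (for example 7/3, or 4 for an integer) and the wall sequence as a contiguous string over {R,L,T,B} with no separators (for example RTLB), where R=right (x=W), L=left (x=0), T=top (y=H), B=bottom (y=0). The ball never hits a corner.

1. t=3 → B at (2,0); v=(-1,1)
2. t=2 → L at (0,2); v=(1,1)
3. t=7 → T at (7,9); v=(1,-1)
4. t=4 → R at (11,5); v=(-1,-1)
5. t=5 → B at (6,0); v=(-1,1)
6. t=6 → L at (0,6); v=(1,1)
7. t=3 → T at (3,9); v=(1,-1)
8. t=8 → R at (11,1); v=(-1,-1)

Final position: (11,1)
Wall sequence: BLTRBLTR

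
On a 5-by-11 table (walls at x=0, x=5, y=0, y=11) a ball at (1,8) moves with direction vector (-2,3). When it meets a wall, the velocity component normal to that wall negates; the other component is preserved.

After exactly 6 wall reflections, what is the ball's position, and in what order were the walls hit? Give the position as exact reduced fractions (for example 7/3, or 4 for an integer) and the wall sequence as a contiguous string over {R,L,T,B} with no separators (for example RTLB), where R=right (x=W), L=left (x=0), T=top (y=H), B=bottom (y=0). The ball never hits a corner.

Final position: (5,10)
Wall sequence: LTRBLR

1. t=1/2 → L at (0,19/2); v=(2,3)
2. t=1/2 → T at (1,11); v=(2,-3)
3. t=2 → R at (5,5); v=(-2,-3)
4. t=5/3 → B at (5/3,0); v=(-2,3)
5. t=5/6 → L at (0,5/2); v=(2,3)
6. t=5/2 → R at (5,10); v=(-2,3)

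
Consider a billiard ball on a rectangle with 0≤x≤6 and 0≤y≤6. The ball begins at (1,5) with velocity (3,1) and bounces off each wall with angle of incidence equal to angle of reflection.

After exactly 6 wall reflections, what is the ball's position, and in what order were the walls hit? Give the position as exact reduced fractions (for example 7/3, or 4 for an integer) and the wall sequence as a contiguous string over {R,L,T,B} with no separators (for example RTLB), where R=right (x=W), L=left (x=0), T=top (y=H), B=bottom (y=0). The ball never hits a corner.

Final position: (0,2/3)
Wall sequence: TRLRBL

1. t=1 → T at (4,6); v=(3,-1)
2. t=2/3 → R at (6,16/3); v=(-3,-1)
3. t=2 → L at (0,10/3); v=(3,-1)
4. t=2 → R at (6,4/3); v=(-3,-1)
5. t=4/3 → B at (2,0); v=(-3,1)
6. t=2/3 → L at (0,2/3); v=(3,1)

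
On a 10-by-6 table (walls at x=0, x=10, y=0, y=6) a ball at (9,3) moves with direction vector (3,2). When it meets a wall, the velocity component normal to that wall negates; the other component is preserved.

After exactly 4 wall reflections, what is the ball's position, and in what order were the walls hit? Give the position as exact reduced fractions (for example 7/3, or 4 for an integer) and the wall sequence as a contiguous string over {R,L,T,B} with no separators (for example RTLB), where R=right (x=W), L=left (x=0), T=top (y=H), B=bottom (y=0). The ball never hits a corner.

1. t=1/3 → R at (10,11/3); v=(-3,2)
2. t=7/6 → T at (13/2,6); v=(-3,-2)
3. t=13/6 → L at (0,5/3); v=(3,-2)
4. t=5/6 → B at (5/2,0); v=(3,2)

Final position: (5/2,0)
Wall sequence: RTLB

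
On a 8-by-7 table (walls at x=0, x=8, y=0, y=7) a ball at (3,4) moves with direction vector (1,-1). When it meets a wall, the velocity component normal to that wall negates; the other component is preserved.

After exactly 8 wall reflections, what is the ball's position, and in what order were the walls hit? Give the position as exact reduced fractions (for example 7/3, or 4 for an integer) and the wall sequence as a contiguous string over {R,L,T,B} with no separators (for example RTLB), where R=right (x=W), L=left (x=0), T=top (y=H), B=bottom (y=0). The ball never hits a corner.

Final position: (0,3)
Wall sequence: BRTLBRTL

1. t=4 → B at (7,0); v=(1,1)
2. t=1 → R at (8,1); v=(-1,1)
3. t=6 → T at (2,7); v=(-1,-1)
4. t=2 → L at (0,5); v=(1,-1)
5. t=5 → B at (5,0); v=(1,1)
6. t=3 → R at (8,3); v=(-1,1)
7. t=4 → T at (4,7); v=(-1,-1)
8. t=4 → L at (0,3); v=(1,-1)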